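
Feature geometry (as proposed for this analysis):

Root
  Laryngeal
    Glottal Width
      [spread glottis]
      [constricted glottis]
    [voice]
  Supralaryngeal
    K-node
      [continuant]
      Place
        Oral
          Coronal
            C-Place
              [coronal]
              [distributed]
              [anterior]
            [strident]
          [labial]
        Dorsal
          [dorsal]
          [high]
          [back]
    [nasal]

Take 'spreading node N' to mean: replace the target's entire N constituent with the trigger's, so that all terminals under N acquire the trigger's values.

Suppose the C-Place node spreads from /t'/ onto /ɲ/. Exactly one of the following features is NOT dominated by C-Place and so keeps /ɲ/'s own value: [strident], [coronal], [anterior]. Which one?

[strident]

Under this geometry, C-Place contains [coronal], [distributed], [anterior].
[coronal], [anterior] all lie under C-Place, so they are overwritten when C-Place spreads.
[strident] is not within the C-Place subtree (it hangs from Coronal), so /ɲ/'s [strident] value survives.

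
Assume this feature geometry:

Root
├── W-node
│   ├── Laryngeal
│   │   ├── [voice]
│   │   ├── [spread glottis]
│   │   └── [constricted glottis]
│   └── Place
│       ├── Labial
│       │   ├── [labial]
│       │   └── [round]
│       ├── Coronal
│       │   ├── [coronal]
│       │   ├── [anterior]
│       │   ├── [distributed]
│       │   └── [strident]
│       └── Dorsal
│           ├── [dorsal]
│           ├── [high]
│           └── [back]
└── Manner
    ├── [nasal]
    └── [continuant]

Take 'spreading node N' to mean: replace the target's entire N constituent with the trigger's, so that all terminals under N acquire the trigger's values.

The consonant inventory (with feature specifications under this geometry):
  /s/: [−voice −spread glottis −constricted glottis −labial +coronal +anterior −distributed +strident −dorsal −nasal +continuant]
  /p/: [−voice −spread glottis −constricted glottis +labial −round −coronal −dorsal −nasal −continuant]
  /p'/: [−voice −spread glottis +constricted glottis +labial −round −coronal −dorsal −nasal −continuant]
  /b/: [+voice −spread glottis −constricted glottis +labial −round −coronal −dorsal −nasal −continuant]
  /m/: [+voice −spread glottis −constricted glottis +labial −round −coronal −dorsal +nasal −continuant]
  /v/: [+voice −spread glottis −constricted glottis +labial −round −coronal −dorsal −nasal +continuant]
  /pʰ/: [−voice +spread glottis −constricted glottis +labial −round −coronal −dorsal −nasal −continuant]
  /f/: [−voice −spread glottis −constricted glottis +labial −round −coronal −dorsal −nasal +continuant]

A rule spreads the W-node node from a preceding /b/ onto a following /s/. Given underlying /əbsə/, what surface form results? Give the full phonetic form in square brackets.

[əbvə]

W-node immediately or transitively dominates [voice], [spread glottis], [constricted glottis], [labial], [round], [coronal], [anterior], [distributed], [strident], [dorsal], [high], [back].
Spreading W-node from /b/ onto /s/ replaces those values with /b/'s: [+voice], [−spread glottis], [−constricted glottis], [+labial], [−round], [−coronal], [−dorsal]. Features outside W-node ([nasal], [continuant]) stay as in /s/.
Among the inventory, only /v/ has exactly this specification, giving the surface form [əbvə].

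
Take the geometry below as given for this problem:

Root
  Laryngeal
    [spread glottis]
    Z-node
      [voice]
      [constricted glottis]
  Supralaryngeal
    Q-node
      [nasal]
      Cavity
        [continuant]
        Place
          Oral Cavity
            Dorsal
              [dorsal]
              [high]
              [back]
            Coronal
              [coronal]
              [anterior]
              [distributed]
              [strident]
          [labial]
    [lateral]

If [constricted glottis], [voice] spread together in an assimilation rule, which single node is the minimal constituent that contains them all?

[constricted glottis]: Root > Laryngeal > Z-node > [constricted glottis].
[voice] lies under Z-node (below Laryngeal).
Z-node is the lowest common ancestor — every listed feature sits under it, and no single subconstituent of Z-node covers them all.

Z-node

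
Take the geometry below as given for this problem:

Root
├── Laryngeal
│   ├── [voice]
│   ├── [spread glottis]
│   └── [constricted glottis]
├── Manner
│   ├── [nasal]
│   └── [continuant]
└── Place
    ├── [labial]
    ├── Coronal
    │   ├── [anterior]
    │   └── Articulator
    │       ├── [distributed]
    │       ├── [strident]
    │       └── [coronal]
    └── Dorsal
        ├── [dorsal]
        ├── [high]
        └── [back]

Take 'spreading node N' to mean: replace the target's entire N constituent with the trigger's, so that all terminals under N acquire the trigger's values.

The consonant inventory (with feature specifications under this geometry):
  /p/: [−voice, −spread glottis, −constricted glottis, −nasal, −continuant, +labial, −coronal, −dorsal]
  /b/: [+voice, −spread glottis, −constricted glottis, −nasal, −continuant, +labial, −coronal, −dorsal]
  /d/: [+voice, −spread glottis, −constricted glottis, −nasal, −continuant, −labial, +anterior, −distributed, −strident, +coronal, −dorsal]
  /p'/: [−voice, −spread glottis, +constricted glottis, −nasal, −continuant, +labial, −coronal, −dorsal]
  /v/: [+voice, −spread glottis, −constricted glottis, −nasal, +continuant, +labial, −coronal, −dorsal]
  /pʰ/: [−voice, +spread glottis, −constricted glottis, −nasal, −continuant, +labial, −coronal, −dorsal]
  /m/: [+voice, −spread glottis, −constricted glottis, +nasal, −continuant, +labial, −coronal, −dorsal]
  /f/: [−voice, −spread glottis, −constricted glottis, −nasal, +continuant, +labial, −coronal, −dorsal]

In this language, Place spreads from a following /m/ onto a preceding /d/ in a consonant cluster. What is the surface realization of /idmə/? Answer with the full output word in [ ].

[ibmə]

Terminals under Place in this geometry: [labial], [anterior], [distributed], [strident], [coronal], [dorsal], [high], [back].
The target acquires /m/'s values for everything under Place — [+labial], [−coronal], [−dorsal] — while keeping its own [voice], [spread glottis], [constricted glottis], ….
This feature bundle is that of [b], so /idmə/ surfaces as [ibmə].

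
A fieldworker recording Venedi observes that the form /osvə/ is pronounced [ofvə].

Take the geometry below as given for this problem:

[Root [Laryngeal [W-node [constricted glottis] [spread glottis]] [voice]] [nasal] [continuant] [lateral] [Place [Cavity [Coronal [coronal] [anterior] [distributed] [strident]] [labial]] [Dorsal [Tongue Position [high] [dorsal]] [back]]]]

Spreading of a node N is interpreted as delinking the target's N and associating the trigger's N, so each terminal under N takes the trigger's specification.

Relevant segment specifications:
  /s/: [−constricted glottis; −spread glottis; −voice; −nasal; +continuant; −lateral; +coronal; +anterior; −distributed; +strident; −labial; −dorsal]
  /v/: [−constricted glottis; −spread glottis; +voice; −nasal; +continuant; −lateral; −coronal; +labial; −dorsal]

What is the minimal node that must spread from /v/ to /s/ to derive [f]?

Cavity

/s/ and [f] differ in [labial], [coronal], [anterior], [distributed], [strident]; every other specified feature is identical.
These terminals are all dominated by Cavity, and no proper subconstituent of Cavity covers them all; Cavity is their lowest common ancestor.
If Cavity spreads, every terminal under it takes /v/'s value, producing [f] as observed.
[voice] stays as in /s/ although /v/ differs there, so no node dominating it spread; among the remaining candidates Cavity is the lowest that derives the output.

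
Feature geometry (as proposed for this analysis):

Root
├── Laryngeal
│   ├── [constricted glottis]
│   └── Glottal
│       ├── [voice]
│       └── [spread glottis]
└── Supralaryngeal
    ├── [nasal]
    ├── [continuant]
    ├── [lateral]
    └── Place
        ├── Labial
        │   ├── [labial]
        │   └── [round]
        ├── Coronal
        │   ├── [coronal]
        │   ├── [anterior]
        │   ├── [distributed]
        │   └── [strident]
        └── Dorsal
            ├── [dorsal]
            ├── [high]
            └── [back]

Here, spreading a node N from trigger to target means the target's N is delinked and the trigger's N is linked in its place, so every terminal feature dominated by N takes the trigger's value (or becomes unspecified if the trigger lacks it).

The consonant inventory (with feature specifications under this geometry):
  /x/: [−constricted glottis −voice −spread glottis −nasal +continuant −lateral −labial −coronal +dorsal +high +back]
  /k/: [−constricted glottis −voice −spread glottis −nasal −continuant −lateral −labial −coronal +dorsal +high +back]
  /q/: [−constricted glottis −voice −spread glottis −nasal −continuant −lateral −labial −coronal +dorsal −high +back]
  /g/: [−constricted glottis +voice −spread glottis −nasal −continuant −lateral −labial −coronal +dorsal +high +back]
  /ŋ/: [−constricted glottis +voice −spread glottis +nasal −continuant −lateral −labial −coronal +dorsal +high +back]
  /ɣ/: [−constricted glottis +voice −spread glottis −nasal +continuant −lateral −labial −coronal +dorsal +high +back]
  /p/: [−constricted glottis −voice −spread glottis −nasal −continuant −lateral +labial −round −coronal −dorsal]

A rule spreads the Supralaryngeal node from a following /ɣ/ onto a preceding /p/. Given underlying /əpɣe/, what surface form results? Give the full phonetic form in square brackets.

[əxɣe]

Supralaryngeal immediately or transitively dominates [nasal], [continuant], [lateral], [labial], [round], [coronal], [anterior], [distributed], [strident], [dorsal], [high], [back].
After delinking /p/'s Supralaryngeal and linking /ɣ/'s, the affected terminals become [−nasal], [+continuant], [−lateral], [−labial], [−coronal], [+dorsal], [+high], [+back]; [constricted glottis], [voice], [spread glottis] (outside Supralaryngeal) are retained from /p/.
This feature bundle is that of [x], so /əpɣe/ surfaces as [əxɣe].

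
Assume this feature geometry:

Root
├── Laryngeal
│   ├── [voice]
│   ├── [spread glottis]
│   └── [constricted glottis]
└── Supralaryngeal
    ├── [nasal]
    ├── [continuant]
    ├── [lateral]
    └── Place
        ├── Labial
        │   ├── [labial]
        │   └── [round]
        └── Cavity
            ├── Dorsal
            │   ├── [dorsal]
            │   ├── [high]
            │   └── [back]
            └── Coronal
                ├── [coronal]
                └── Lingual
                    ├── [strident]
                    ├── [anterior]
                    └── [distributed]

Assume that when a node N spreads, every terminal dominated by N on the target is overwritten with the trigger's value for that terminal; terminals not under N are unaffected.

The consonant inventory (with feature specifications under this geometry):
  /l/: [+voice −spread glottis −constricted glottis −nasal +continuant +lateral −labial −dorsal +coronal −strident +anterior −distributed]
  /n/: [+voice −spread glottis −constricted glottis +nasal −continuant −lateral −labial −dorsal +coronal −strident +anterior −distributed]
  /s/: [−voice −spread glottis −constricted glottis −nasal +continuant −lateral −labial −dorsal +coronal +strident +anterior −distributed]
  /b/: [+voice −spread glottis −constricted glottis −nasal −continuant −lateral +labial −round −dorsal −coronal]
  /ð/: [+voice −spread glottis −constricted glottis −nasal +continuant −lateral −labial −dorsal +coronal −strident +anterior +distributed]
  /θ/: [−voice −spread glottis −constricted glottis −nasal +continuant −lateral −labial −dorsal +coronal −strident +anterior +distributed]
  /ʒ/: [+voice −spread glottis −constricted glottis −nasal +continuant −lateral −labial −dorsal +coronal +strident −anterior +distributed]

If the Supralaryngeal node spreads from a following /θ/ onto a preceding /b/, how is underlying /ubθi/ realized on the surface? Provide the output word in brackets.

The Supralaryngeal node dominates the terminals [nasal], [continuant], [lateral], [labial], [round], [dorsal], [high], [back], [coronal], [strident], [anterior], [distributed].
Spreading Supralaryngeal from /θ/ onto /b/ replaces those values with /θ/'s: [−nasal], [+continuant], [−lateral], [−labial], [−dorsal], [+coronal], [−strident], [+anterior], [+distributed]. Features outside Supralaryngeal ([voice], [spread glottis], [constricted glottis]) stay as in /b/.
Among the inventory, only /ð/ has exactly this specification, giving the surface form [uðθi].

[uðθi]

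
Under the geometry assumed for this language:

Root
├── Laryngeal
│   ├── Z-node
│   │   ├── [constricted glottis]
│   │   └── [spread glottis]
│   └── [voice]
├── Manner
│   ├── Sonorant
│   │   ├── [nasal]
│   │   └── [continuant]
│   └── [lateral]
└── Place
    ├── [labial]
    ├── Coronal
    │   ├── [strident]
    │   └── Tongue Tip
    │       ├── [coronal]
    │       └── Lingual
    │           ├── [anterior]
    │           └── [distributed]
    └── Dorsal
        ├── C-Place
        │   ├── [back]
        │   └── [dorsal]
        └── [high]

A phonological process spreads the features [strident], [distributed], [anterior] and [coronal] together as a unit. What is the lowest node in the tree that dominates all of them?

[strident]: Root > Place > Coronal > [strident].
[distributed]: Root > Place > Coronal > Tongue Tip > Lingual > [distributed].
[anterior] lies under Lingual (below Place).
[coronal]: Root > Place > Coronal > Tongue Tip > [coronal].
The listed terminals split across distinct daughters of Coronal, so Coronal itself is the smallest node containing them all.

Coronal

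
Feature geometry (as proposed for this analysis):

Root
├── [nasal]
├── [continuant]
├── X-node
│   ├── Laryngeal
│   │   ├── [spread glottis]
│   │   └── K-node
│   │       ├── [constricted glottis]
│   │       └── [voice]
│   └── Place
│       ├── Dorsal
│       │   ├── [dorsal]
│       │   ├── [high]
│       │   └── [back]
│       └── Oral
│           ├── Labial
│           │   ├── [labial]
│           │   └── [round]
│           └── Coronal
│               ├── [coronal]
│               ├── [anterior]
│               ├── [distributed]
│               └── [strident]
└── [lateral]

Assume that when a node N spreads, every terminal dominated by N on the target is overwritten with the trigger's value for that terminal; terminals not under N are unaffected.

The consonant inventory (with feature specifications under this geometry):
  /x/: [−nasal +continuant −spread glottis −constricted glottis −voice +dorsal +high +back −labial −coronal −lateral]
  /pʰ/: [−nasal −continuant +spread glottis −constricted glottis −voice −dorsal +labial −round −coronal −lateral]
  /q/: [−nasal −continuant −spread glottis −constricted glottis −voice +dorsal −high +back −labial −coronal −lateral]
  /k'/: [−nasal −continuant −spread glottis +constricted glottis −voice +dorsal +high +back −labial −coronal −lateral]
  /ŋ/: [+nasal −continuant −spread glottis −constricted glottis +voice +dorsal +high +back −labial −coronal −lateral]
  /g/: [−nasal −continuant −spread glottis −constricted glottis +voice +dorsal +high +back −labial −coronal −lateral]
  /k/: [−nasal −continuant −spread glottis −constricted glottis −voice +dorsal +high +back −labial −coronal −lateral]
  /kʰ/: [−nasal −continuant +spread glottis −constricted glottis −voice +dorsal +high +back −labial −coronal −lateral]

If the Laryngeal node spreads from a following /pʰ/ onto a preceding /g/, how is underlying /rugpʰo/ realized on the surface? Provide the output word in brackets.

[rukʰpʰo]

Laryngeal immediately or transitively dominates [spread glottis], [constricted glottis], [voice].
The target acquires /pʰ/'s values for everything under Laryngeal — [+spread glottis], [−constricted glottis], [−voice] — while keeping its own [nasal], [continuant], [dorsal], ….
The resulting bundle matches /kʰ/ in the inventory; substituting it for /g/ gives [rukʰpʰo].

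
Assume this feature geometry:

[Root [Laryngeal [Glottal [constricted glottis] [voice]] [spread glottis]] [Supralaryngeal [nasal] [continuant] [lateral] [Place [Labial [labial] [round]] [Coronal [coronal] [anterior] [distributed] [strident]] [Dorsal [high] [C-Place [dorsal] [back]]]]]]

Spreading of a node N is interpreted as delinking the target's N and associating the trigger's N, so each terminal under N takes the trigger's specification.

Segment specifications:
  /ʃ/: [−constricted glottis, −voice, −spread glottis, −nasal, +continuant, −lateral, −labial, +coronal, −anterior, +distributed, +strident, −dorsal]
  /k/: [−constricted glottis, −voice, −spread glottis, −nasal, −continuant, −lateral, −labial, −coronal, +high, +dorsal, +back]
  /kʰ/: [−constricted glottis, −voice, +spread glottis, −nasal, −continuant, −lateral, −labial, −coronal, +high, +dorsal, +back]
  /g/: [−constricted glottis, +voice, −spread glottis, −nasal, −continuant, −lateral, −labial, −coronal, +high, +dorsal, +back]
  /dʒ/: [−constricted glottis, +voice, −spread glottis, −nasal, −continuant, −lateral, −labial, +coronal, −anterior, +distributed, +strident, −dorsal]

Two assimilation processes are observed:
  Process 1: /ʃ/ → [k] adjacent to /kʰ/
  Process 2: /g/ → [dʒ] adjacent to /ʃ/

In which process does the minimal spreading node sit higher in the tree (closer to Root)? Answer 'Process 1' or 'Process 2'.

Process 1

Process 1: the features that change are [continuant], [coronal], [anterior], [distributed], [strident], [dorsal], [high], [back]; the minimal node is Supralaryngeal (depth 1).
In Process 2, [coronal], [anterior], [distributed], [strident], [dorsal], [high], [back] change, so the minimal spreading node is Place at depth 2.
Depth 1 < depth 2; Process 1 involves the structurally higher constituent Supralaryngeal.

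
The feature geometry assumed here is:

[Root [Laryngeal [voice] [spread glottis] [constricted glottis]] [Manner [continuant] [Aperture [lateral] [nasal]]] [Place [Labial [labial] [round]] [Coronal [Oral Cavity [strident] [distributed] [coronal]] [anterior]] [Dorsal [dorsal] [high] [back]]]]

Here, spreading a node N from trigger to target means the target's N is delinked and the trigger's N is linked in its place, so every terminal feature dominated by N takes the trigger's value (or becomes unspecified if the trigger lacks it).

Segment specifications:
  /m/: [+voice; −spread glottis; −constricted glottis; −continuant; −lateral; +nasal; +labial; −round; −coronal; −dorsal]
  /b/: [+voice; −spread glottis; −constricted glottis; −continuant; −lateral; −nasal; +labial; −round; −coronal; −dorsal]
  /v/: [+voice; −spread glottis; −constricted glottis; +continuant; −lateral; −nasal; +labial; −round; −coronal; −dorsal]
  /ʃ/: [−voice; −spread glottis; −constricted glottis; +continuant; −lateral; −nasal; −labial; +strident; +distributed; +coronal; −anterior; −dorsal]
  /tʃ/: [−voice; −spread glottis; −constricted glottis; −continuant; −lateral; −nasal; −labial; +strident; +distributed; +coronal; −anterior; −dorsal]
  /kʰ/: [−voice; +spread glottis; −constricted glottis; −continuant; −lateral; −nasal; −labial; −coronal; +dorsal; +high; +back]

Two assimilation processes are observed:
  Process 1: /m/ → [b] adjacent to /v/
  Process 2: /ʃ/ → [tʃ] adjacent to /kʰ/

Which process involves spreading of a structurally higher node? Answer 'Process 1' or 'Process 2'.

Process 2

Process 1: the feature that changes is [nasal]; the minimal node is [nasal] (depth 3).
Process 2 alters [continuant]; the lowest dominating node is [continuant] (depth 2 from Root).
Depth 2 < depth 3; Process 2 involves the structurally higher constituent [continuant].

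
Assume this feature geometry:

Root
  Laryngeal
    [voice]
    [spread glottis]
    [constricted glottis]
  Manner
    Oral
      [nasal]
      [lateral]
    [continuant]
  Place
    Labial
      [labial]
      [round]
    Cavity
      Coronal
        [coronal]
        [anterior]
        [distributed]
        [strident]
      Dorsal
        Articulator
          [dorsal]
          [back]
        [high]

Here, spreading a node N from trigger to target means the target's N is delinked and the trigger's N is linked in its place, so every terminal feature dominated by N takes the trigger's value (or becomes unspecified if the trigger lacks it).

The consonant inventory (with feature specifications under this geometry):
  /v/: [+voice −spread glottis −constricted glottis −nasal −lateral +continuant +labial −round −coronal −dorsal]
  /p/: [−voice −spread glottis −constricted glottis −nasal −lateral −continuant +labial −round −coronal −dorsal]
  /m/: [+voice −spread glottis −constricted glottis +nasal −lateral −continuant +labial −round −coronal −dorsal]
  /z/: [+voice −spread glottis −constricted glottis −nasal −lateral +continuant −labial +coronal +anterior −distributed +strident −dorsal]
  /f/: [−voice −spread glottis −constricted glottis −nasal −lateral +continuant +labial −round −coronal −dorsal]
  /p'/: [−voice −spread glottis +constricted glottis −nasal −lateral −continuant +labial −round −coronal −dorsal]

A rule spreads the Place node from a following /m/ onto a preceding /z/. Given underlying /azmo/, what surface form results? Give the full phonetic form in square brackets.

Terminals under Place in this geometry: [labial], [round], [coronal], [anterior], [distributed], [strident], [dorsal], [back], [high].
After delinking /z/'s Place and linking /m/'s, the affected terminals become [+labial], [−round], [−coronal], [−dorsal]; [voice], [spread glottis], [constricted glottis], … (outside Place) are retained from /z/.
This feature bundle is that of [v], so /azmo/ surfaces as [avmo].

[avmo]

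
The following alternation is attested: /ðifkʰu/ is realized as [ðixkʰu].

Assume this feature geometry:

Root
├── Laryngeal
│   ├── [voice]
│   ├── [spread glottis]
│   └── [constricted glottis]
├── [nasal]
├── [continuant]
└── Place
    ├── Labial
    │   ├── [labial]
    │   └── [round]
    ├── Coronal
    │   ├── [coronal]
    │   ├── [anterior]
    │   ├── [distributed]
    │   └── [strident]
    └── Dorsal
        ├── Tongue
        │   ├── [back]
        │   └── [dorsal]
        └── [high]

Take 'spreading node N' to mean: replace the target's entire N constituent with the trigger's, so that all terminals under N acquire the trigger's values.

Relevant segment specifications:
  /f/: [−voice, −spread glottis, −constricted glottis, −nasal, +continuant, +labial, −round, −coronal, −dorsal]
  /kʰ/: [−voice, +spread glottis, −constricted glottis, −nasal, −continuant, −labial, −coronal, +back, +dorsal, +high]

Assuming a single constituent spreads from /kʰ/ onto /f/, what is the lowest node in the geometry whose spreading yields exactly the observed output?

Place

The alternation /f/ → [x] changes [labial], [round], [dorsal], [high], [back] and nothing else.
The smallest constituent containing every changed terminal is Place — each of its daughters lacks at least one of the affected features.
If Place spreads, every terminal under it takes /kʰ/'s value, producing [x] as observed.
Since [continuant], [spread glottis] are preserved even though /kʰ/ disagrees there, no node above Place spread.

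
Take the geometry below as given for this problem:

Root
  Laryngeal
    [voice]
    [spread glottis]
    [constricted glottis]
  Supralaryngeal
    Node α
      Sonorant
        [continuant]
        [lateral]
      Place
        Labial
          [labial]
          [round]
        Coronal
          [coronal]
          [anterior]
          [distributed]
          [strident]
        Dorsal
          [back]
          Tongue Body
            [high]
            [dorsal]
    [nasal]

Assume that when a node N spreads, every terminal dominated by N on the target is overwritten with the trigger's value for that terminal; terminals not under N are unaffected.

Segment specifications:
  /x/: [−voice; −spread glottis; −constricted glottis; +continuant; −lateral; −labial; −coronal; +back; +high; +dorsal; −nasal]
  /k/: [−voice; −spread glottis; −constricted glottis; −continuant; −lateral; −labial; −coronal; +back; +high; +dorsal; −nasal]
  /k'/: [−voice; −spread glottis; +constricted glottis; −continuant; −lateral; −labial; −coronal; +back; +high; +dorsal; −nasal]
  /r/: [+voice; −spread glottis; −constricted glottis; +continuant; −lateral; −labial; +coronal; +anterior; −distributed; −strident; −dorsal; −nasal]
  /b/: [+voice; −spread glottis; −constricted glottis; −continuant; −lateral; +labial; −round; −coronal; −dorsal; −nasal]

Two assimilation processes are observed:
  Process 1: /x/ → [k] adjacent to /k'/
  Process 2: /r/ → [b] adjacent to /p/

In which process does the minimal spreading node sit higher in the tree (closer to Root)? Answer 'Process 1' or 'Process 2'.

Process 2

In Process 1, [continuant] changes, so the minimal spreading node is [continuant] at depth 4.
Process 2: the features that change are [continuant], [labial], [round], [coronal], [anterior], [distributed], [strident]; the minimal node is Node α (depth 2).
Depth 2 < depth 4; Process 2 involves the structurally higher constituent Node α.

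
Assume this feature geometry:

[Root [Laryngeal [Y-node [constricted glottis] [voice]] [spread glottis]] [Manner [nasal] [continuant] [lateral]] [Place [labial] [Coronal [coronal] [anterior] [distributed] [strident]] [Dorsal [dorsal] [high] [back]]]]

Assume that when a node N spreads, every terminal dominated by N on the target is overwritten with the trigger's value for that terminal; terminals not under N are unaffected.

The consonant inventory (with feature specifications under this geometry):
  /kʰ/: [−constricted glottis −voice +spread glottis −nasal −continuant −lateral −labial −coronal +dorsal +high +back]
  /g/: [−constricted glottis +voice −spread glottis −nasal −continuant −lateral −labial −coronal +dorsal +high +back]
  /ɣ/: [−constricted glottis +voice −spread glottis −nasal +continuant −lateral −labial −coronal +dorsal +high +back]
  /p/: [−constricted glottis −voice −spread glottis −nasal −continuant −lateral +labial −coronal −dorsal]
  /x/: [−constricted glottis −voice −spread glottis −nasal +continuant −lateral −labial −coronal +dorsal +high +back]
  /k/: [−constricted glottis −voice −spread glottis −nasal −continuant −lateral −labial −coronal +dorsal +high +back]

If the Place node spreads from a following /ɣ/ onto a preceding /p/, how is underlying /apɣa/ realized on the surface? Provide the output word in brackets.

Terminals under Place in this geometry: [labial], [coronal], [anterior], [distributed], [strident], [dorsal], [high], [back].
After delinking /p/'s Place and linking /ɣ/'s, the affected terminals become [−labial], [−coronal], [+dorsal], [+high], [+back]; [constricted glottis], [voice], [spread glottis], … (outside Place) are retained from /p/.
This feature bundle is that of [k], so /apɣa/ surfaces as [akɣa].

[akɣa]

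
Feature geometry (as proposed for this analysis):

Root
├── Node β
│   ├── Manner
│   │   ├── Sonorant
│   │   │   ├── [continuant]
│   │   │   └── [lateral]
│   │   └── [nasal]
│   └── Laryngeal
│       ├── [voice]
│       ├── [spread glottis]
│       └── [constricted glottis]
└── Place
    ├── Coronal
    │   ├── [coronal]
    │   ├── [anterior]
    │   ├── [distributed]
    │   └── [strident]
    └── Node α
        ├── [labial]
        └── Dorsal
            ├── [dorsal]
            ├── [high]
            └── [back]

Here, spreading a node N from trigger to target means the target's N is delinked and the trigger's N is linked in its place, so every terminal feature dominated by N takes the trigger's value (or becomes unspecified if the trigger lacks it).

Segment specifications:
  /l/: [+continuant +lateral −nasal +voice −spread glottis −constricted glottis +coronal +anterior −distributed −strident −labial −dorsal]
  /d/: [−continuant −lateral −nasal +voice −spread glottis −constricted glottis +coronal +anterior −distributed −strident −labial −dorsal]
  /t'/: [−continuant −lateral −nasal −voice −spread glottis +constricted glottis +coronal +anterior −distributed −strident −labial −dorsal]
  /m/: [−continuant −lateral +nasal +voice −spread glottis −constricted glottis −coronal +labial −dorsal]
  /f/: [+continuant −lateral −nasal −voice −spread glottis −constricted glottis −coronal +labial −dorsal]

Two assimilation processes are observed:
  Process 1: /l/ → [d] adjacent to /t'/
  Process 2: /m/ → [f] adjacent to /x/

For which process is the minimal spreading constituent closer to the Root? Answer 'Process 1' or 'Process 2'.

Process 2

Process 1 alters [continuant], [lateral]; the lowest common ancestor is Sonorant (depth 3 from Root).
Process 2: the features that change are [voice], [nasal], [continuant]; the minimal node is Node β (depth 1).
Node β (depth 1) sits above Sonorant (depth 3), making Process 2 the one with the higher spreading node.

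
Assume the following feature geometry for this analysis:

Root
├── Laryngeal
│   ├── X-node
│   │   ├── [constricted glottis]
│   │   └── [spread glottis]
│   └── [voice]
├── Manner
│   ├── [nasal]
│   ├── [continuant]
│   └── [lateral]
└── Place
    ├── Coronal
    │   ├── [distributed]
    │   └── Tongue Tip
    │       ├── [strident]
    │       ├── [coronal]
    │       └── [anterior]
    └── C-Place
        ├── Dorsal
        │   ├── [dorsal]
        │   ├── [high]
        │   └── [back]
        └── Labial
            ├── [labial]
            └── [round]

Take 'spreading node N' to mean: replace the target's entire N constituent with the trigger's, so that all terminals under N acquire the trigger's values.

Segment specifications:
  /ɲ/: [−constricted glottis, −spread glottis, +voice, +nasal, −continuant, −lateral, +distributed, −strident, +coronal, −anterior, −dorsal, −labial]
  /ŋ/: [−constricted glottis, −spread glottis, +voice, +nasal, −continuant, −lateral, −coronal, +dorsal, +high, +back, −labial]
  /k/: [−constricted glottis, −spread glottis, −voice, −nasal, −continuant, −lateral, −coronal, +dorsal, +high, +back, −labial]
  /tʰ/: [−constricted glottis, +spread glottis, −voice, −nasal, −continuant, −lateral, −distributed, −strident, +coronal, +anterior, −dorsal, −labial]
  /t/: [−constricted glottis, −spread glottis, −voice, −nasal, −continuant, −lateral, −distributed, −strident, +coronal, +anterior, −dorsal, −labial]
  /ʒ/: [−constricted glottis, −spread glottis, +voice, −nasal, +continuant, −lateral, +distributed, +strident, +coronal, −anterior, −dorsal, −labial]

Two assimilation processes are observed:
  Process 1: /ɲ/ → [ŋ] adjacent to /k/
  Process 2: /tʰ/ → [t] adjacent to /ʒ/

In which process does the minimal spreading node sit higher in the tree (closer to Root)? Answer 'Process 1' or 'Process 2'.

Process 1

Process 1 alters [coronal], [anterior], [distributed], [strident], [dorsal], [high], [back]; the lowest common ancestor is Place (depth 1 from Root).
In Process 2, [spread glottis] changes, so the minimal spreading node is [spread glottis] at depth 3.
Place (depth 1) sits above [spread glottis] (depth 3), making Process 1 the one with the higher spreading node.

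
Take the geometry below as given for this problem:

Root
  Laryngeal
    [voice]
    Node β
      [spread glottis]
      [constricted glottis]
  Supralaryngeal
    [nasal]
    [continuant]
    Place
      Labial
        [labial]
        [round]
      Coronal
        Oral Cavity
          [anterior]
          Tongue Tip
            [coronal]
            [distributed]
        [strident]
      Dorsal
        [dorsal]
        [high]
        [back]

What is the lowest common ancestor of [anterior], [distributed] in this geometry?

Oral Cavity

[anterior]: Root > Supralaryngeal > Place > Coronal > Oral Cavity > [anterior].
[distributed]: Root > Supralaryngeal > Place > Coronal > Oral Cavity > Tongue Tip > [distributed].
Oral Cavity is the lowest common ancestor — every listed feature sits under it, and no single subconstituent of Oral Cavity covers them all.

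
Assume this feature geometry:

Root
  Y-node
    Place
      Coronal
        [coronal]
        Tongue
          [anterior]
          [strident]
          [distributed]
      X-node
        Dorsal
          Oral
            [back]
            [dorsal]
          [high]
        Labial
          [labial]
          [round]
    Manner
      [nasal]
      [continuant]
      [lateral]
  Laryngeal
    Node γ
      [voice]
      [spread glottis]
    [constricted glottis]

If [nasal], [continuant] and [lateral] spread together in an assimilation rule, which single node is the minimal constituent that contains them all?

[nasal] lies under Manner (below Y-node).
[continuant]: Root ▹ Y-node ▹ Manner ▹ [continuant].
[lateral]: Root ▹ Y-node ▹ Manner ▹ [lateral].
The lowest node appearing on every path is Manner; each proper daughter of Manner fails to dominate at least one of the listed features.

Manner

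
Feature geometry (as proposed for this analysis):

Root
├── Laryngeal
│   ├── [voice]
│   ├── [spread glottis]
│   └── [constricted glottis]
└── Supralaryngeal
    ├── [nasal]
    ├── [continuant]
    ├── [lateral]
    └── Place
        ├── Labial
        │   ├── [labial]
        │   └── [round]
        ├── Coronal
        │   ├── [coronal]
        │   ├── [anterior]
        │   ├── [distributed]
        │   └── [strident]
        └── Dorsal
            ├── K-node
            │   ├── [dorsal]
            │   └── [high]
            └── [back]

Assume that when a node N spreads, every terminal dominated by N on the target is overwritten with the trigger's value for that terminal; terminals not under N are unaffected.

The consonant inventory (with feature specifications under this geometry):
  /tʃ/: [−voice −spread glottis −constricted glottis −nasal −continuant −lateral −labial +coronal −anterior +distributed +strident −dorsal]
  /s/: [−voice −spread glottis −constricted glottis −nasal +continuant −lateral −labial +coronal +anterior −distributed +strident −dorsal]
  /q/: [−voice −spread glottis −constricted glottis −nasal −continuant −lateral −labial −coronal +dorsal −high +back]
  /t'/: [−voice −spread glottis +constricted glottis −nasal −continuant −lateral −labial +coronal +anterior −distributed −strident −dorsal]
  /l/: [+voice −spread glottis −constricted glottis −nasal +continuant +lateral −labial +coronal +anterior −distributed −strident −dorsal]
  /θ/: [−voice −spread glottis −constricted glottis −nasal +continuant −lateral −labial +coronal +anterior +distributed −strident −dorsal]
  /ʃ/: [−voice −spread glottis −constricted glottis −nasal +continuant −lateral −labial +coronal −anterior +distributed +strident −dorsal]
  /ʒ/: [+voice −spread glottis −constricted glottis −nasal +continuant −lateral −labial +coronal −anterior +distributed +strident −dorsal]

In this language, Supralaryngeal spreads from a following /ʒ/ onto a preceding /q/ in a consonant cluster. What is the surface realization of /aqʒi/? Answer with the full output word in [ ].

[aʃʒi]

The Supralaryngeal node dominates the terminals [nasal], [continuant], [lateral], [labial], [round], [coronal], [anterior], [distributed], [strident], [dorsal], [high], [back].
The target acquires /ʒ/'s values for everything under Supralaryngeal — [−nasal], [+continuant], [−lateral], [−labial], [+coronal], [−anterior], [+distributed], [+strident], [−dorsal] — while keeping its own [voice], [spread glottis], [constricted glottis].
The resulting bundle matches /ʃ/ in the inventory; substituting it for /q/ gives [aʃʒi].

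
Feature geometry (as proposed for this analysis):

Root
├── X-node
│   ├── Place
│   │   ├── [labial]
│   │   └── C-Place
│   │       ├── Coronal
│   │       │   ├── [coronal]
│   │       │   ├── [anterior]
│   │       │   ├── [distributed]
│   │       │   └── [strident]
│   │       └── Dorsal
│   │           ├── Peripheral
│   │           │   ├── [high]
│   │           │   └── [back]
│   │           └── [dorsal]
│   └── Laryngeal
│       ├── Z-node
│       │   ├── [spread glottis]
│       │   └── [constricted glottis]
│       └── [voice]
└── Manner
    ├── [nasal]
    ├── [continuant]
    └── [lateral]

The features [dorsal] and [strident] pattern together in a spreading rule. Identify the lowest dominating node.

C-Place

[dorsal] is immediately dominated by Dorsal.
[strident] is immediately dominated by Coronal.
The lowest node appearing on every path is C-Place; each proper daughter of C-Place fails to dominate at least one of the listed features.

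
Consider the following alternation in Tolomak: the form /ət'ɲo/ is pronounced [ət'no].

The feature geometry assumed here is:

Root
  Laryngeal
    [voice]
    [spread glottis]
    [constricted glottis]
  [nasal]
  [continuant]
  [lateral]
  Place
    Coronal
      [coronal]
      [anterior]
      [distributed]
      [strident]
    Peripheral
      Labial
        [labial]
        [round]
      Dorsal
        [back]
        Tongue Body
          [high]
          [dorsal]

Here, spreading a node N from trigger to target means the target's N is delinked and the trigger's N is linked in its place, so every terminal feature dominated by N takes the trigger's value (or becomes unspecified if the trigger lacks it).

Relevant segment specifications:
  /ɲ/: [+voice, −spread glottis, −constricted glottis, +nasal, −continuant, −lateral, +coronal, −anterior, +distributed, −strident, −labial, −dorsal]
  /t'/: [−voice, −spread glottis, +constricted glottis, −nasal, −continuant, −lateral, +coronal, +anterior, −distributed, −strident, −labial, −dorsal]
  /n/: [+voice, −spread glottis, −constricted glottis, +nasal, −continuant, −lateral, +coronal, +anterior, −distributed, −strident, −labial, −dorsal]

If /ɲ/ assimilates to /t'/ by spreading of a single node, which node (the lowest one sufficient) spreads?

Feature comparison: [anterior], [distributed] differ between /ɲ/ and [n]; the remaining terminals match.
Tracing each changed feature up the tree, the paths first meet at Coronal; any lower node misses at least one of them.
Delinking /ɲ/'s Coronal and associating /t'/'s Coronal gives precisely the feature bundle of [n].
Features on which the two segments disagree outside Coronal, such as [voice], [nasal], are unchanged — nothing dominating them spread, and Coronal is the minimal sufficient constituent.

Coronal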